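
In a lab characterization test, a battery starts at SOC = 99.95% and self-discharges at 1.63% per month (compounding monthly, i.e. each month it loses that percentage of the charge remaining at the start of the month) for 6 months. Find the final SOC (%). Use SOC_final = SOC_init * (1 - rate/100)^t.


Monthly retention factor = 1 - 1.63/100 = 0.9837
Over 6 months: factor^6 = 0.9061
SOC_final = 99.95 * 0.9061 = 90.56%

90.56%


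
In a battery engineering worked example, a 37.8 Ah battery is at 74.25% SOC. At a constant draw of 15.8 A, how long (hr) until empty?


Step 1: remaining = SOC/100 * C_total = 74.25/100 * 37.8 = 28.067 Ah
Step 2: t = remaining / I = 28.067 / 15.8 = 1.776 hr

1.776 hr


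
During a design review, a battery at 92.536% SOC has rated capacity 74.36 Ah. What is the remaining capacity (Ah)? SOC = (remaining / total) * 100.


remaining = SOC / 100 * total = 92.536 / 100 * 74.36 = 68.81 Ah

68.81 Ah


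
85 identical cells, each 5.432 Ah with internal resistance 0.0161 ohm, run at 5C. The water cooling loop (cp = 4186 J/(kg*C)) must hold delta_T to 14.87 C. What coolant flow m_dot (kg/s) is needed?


Step 1: I = 5 * 5.432 = 27.16 A
Step 2: Q_cell = I^2 * R = 27.16^2 * 0.0161 = 11.876 W
Step 3: Q_total = 85 * 11.876 = 1009.5 W
Step 4: m_dot = Q_total / (cp * dT) = 1009.5 / (4186 * 14.87) = 0.01622 kg/s

0.01622 kg/s


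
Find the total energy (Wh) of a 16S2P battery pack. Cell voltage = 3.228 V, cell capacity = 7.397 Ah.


V_pack = 16 * 3.228 = 51.648 V
C_pack = 2 * 7.397 = 14.794 Ah
E = V_pack * C_pack = 51.648 * 14.794 = 764.1 Wh

764.1 Wh


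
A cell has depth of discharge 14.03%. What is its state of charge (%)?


SOC = 100 - DOD = 100 - 14.03 = 85.97%

85.97%


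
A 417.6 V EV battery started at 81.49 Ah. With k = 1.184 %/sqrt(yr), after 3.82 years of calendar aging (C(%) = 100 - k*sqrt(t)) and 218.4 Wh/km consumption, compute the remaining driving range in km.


Step 1: capacity retention = 100 - 1.184 * sqrt(3.82) = 100 - 1.184 * 1.9545 = 97.686%
Step 2: C_now = 81.49 * 97.686/100 = 79.604 Ah
Step 3: E_pack = V * C_now = 417.6 * 79.604 = 33243 Wh
Step 4: range = E_pack / consumption = 33243 / 218.4 = 152.2 km

152.2 km


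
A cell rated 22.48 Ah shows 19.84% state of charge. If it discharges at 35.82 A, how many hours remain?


Step 1: remaining = SOC/100 * C_total = 19.84/100 * 22.48 = 4.46 Ah
Step 2: t = remaining / I = 4.46 / 35.82 = 0.1245 hr

0.1245 hr


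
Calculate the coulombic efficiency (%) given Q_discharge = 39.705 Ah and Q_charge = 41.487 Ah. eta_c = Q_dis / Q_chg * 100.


Coulombic efficiency = 39.705/41.487 * 100% = 95.70%

95.70%


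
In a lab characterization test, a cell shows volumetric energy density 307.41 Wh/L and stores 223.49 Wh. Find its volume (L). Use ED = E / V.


V = E / ED = 223.49 / 307.41 = 0.7270 L

0.7270 L


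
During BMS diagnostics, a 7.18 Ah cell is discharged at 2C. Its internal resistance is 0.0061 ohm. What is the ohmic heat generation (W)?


Step 1: I = C_rate * capacity = 2 * 7.18 = 14.36 A
Step 2: Q = I^2 * R = 14.36^2 * 0.0061 = 206.21 * 0.0061 = 1.258 W

1.258 W


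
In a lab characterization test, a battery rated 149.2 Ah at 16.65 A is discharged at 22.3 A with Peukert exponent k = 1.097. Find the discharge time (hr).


t_rated = C / I_rated = 149.2 / 16.65 = 8.961 hr
(I_rated/I)^k = (0.74664)^1.097 = 0.72578
t = t_rated * (I_rated/I)^k = 8.961 * 0.72578 = 6.504 hr

6.504 hr


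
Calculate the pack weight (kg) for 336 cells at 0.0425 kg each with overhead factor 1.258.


Cell mass sum = 336 * 0.0425 = 14.28 kg
With overhead 1.258: m_pack = 14.28 * 1.258 = 17.96 kg

17.96 kg


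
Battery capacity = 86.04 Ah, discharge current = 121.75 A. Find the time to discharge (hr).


Runtime = 86.04 Ah / 121.75 A = 0.7067 hr

0.7067 hr


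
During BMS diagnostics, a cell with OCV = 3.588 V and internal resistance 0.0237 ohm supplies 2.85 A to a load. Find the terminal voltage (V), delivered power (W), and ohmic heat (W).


Step 1: V_terminal = OCV - I*R = 3.588 - 2.85 * 0.0237 = 3.5205 V
Step 2: P_out = V_terminal * I = 3.5205 * 2.85 = 10.03 W
Step 3: Q = I^2 * R = 2.85^2 * 0.0237 = 0.1925 W

V=3.5205 V, P=10.03 W, Q=0.1925 W


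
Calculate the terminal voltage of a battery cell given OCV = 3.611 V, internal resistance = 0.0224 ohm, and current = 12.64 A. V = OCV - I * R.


V = OCV - I*R = 3.611 - 12.64 * 0.0224 = 3.328 V

3.328 V


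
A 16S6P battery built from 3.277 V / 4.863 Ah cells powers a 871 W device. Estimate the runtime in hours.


Step 1: E_pack = Ns * V_cell * Np * C_cell = 16 * 3.277 * 6 * 4.863 = 1529.9 Wh
Step 2: t = E_pack / P = 1529.9 / 871 = 1.756 hr

1.756 hr


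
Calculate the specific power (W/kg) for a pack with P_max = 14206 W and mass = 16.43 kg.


SP = P / m = 14206 / 16.43 = 864.6 W/kg

864.6 W/kg


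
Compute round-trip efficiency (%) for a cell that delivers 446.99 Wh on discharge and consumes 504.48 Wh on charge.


Round-trip efficiency = 446.99/504.48 * 100% = 88.60%

88.60%


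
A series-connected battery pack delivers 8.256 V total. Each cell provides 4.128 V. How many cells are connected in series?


Rearranging: n = V_pack / V_cell = 8.256 / 4.128 = 2 cells

2


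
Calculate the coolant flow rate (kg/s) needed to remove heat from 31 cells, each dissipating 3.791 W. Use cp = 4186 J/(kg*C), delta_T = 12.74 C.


Q_total = 31 * 3.791 = 117.52 W
m_dot = Q_total / (cp * dT) = 117.52 / (4186 * 12.74) = 0.002204 kg/s

0.002204 kg/s


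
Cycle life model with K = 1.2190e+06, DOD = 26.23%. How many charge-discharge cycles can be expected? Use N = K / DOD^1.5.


DOD^1.5 = 134.34
N = K / DOD^1.5 = 1.2190e+06 / 134.34 = 9074

9074 cycles


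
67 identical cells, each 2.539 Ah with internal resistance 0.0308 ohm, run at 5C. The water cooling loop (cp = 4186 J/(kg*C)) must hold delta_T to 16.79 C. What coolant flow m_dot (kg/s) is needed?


Step 1: I = 5 * 2.539 = 12.695 A
Step 2: Q_cell = I^2 * R = 12.695^2 * 0.0308 = 4.9638 W
Step 3: Q_total = 67 * 4.9638 = 332.57 W
Step 4: m_dot = Q_total / (cp * dT) = 332.57 / (4186 * 16.79) = 0.004732 kg/s

0.004732 kg/s


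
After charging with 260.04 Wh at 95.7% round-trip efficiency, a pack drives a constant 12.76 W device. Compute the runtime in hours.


Step 1: E_discharge = eta/100 * E_charge = 95.7/100 * 260.04 = 248.86 Wh
Step 2: t = E_discharge / P = 248.86 / 12.76 = 19.50 hr

19.50 hr


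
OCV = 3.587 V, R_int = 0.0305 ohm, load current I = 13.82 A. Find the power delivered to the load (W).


Step 1: V_terminal = OCV - I*R = 3.587 - 13.82 * 0.0305 = 3.1655 V
Step 2: P_out = V_terminal * I = 3.1655 * 13.82 = 43.75 W

43.75 W


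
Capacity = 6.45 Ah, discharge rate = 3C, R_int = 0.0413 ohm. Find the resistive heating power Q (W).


Step 1: I = C_rate * capacity = 3 * 6.45 = 19.35 A
Step 2: Q = I^2 * R = 19.35^2 * 0.0413 = 374.42 * 0.0413 = 15.46 W

15.46 W


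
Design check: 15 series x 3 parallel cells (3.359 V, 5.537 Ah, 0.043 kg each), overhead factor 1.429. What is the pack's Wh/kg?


Step 1: V_pack = 15 * 3.359 = 50.385 V
Step 2: C_pack = 3 * 5.537 = 16.611 Ah
Step 3: E_pack = V_pack * C_pack = 50.385 * 16.611 = 836.95 Wh
Step 4: m_pack = 15 * 3 * 0.043 * 1.429 = 2.7651 kg
Step 5: ED = E_pack / m_pack = 836.95 / 2.7651 = 302.7 Wh/kg

302.7 Wh/kg


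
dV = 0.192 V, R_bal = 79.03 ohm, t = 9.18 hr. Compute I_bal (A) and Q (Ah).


First, Ohm's law: I_bal = 0.192 V / 79.03 ohm = 0.0024295 A
Then Q = I * t = 0.0024295 A * 9.18 hr = 0.02230 Ah

I=0.0024295 A, Q=0.02230 Ah


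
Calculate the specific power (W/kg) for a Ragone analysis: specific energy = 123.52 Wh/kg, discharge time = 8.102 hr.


Specific power = 123.52 Wh/kg / 8.102 hr = 15.25 W/kg

15.25 W/kg


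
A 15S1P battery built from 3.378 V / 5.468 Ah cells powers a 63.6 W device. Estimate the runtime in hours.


Step 1: E_pack = Ns * V_cell * Np * C_cell = 15 * 3.378 * 1 * 5.468 = 277.06 Wh
Step 2: t = E_pack / P = 277.06 / 63.6 = 4.356 hr

4.356 hr


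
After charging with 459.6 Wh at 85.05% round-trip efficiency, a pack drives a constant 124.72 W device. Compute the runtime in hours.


Step 1: E_discharge = eta/100 * E_charge = 85.05/100 * 459.6 = 390.89 Wh
Step 2: t = E_discharge / P = 390.89 / 124.72 = 3.134 hr

3.134 hr


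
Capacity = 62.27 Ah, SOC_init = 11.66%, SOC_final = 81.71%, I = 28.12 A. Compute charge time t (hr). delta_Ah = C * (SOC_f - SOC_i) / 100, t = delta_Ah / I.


delta_Ah = 62.27 * (81.71 - 11.66) / 100 = 43.62 Ah
t = delta_Ah / I = 43.62 / 28.12 = 1.551 hr

1.551 hr


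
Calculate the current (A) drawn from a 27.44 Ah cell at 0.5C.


At 0.5C: I = 0.5 * 27.44 Ah = 13.72 A

13.72 A


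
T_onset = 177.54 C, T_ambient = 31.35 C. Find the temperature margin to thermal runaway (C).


margin = T_onset - T_ambient = 177.54 - 31.35 = 146.19 C

146.19 C


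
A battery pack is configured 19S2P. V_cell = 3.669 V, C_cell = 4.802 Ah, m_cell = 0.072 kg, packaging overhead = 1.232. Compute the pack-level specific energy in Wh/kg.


Step 1: V_pack = 19 * 3.669 = 69.711 V
Step 2: C_pack = 2 * 4.802 = 9.604 Ah
Step 3: E_pack = V_pack * C_pack = 69.711 * 9.604 = 669.5 Wh
Step 4: m_pack = 19 * 2 * 0.072 * 1.232 = 3.3708 kg
Step 5: ED = E_pack / m_pack = 669.5 / 3.3708 = 198.6 Wh/kg

198.6 Wh/kg


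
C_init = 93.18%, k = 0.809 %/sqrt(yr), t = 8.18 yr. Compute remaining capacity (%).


Step 1: sqrt(8.18 yr) = 2.8601
Step 2: drop = 0.809 * 2.8601 = 2.3138
Step 3: C_final = 93.18 - 2.3138 = 90.87%

90.87%


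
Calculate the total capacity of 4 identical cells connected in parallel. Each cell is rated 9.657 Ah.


C_total = 4 * 9.657 = 38.628 Ah

38.628 Ah


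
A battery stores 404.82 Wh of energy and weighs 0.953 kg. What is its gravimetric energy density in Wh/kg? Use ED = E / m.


ED = E / m = 404.82 / 0.953 = 424.8 Wh/kg

424.8 Wh/kg


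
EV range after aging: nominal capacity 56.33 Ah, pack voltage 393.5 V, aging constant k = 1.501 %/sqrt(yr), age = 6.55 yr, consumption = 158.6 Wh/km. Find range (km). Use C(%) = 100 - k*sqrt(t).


Step 1: capacity retention = 100 - 1.501 * sqrt(6.55) = 100 - 1.501 * 2.5593 = 96.158%
Step 2: C_now = 56.33 * 96.158/100 = 54.166 Ah
Step 3: E_pack = V * C_now = 393.5 * 54.166 = 21314 Wh
Step 4: range = E_pack / consumption = 21314 / 158.6 = 134.4 km

134.4 km


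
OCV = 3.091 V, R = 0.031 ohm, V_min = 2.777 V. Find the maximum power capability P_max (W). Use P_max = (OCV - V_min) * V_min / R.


P_max = (OCV - V_min) * V_min / R = (3.091 - 2.777) * 2.777 / 0.031 = 0.314 * 2.777 / 0.031 = 28.13 W

28.13 W


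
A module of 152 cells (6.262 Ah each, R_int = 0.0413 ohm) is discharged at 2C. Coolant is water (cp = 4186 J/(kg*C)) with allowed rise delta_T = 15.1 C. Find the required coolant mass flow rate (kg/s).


Step 1: I = 2 * 6.262 = 12.524 A
Step 2: Q_cell = I^2 * R = 12.524^2 * 0.0413 = 6.4779 W
Step 3: Q_total = 152 * 6.4779 = 984.64 W
Step 4: m_dot = Q_total / (cp * dT) = 984.64 / (4186 * 15.1) = 0.01558 kg/s

0.01558 kg/s


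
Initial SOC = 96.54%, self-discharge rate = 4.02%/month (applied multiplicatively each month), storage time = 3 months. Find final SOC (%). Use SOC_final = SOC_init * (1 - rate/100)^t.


decay = (1 - 4.02/100)^3 = 0.88418
SOC_final = 96.54 * 0.88418 = 85.36%

85.36%


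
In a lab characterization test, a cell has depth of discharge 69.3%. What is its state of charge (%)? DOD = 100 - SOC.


SOC = 100 - DOD = 100 - 69.3 = 30.7%

30.7%


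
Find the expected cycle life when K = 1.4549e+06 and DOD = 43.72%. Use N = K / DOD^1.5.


Step 1: DOD^1.5 = 43.72^1.5 = 289.08
Step 2: N = 1.4549e+06 / 289.08 = 5033 cycles

5033 cycles


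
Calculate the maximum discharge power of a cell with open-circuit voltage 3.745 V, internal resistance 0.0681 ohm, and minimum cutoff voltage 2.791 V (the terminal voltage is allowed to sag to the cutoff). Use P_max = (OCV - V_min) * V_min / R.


P_max = (OCV - V_min) * V_min / R = (3.745 - 2.791) * 2.791 / 0.0681 = 0.954 * 2.791 / 0.0681 = 39.10 W

39.10 W


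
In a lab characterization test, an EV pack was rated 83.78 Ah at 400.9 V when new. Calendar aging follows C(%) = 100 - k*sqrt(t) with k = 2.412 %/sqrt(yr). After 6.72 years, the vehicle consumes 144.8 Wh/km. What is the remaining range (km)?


Step 1: capacity retention = 100 - 2.412 * sqrt(6.72) = 100 - 2.412 * 2.5923 = 93.747%
Step 2: C_now = 83.78 * 93.747/100 = 78.541 Ah
Step 3: E_pack = V * C_now = 400.9 * 78.541 = 31487 Wh
Step 4: range = E_pack / consumption = 31487 / 144.8 = 217.5 km

217.5 km


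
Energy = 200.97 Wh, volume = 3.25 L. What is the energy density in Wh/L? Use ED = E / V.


Volumetric ED = 200.97 Wh / 3.25 L = 61.84 Wh/L

61.84 Wh/L


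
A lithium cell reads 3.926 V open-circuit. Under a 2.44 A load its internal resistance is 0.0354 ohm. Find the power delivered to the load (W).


Step 1: V_terminal = OCV - I*R = 3.926 - 2.44 * 0.0354 = 3.8396 V
Step 2: P_out = V_terminal * I = 3.8396 * 2.44 = 9.369 W

9.369 W


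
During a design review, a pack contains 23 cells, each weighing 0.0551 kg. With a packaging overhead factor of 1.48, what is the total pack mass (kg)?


Cell mass sum = 23 * 0.0551 = 1.2673 kg
With overhead 1.48: m_pack = 1.2673 * 1.48 = 1.876 kg

1.876 kg


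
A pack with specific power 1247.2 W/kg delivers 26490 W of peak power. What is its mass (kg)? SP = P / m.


m = P / SP = 26490 / 1247.2 = 21.24 kg

21.24 kg


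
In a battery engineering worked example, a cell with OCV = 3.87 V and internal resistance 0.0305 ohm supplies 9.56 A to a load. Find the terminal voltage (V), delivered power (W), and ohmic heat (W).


Step 1: V_terminal = OCV - I*R = 3.87 - 9.56 * 0.0305 = 3.5784 V
Step 2: P_out = V_terminal * I = 3.5784 * 9.56 = 34.21 W
Step 3: Q = I^2 * R = 9.56^2 * 0.0305 = 2.788 W

V=3.5784 V, P=34.21 W, Q=2.788 W


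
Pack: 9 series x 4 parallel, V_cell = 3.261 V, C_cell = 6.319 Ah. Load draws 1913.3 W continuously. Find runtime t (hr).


Step 1: E_pack = Ns * V_cell * Np * C_cell = 9 * 3.261 * 4 * 6.319 = 741.83 Wh
Step 2: t = E_pack / P = 741.83 / 1913.3 = 0.3877 hr

0.3877 hr


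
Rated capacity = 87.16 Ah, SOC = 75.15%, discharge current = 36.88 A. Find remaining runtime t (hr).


Step 1: remaining = SOC/100 * C_total = 75.15/100 * 87.16 = 65.501 Ah
Step 2: t = remaining / I = 65.501 / 36.88 = 1.776 hr

1.776 hr


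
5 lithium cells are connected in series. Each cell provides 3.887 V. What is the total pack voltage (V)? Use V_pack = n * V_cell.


With 5 cells in series at 3.887 V each, V_pack = 19.435 V

19.435 V


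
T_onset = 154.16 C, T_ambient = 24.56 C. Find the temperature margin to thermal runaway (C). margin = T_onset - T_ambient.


margin = T_onset - T_ambient = 154.16 - 24.56 = 129.6 C

129.6 C


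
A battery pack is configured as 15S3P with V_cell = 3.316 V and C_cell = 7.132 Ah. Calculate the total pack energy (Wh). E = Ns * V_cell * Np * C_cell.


V_pack = 15 * 3.316 = 49.74 V
C_pack = 3 * 7.132 = 21.396 Ah
E = V_pack * C_pack = 49.74 * 21.396 = 1064 Wh

1064 Wh


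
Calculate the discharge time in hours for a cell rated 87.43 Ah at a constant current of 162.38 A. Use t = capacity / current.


Runtime = 87.43 Ah / 162.38 A = 0.5384 hr

0.5384 hr


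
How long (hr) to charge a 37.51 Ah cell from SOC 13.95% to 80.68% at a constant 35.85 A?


Step 1: dSOC = 80.68% - 13.95% = 66.73%
Step 2: delta_Ah = 37.51 * 66.73 / 100 = 25.03 Ah
Step 3: t = 25.03 / 35.85 = 0.6982 hr

0.6982 hr


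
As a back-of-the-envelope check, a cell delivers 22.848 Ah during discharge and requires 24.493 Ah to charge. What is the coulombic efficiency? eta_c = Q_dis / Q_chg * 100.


eta_c = Q_dis / Q_chg * 100 = 22.848 / 24.493 * 100 = 93.28%

93.28%


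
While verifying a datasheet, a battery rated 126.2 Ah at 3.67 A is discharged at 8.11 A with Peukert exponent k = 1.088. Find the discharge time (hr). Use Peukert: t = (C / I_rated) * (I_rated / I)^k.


Step 1: t_rated = C / I_rated = 126.2 / 3.67 = 34.387 hr
Step 2: ratio = 3.67 / 8.11 = 0.45253
Step 3: ratio^k = 0.45253^1.088 = 0.42203
Step 4: t = t_rated * ratio^k = 34.387 * 0.42203 = 14.51 hr

14.51 hr


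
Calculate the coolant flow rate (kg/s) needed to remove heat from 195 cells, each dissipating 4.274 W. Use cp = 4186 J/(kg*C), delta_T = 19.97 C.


Q_total = 195 * 4.274 = 833.43 W
m_dot = Q_total / (cp * dT) = 833.43 / (4186 * 19.97) = 0.009970 kg/s

0.009970 kg/s


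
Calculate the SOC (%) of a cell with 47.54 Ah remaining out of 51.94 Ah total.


SOC = (remaining / total) * 100 = (47.54 / 51.94) * 100 = 91.53%

91.53%


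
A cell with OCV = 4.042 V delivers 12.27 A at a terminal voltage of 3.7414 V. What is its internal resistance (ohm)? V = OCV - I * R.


R = (OCV - V) / I = (4.042 - 3.7414) / 12.27 = 0.02450 ohm

0.02450 ohm


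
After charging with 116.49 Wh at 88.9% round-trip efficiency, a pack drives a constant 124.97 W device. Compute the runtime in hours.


Step 1: E_discharge = eta/100 * E_charge = 88.9/100 * 116.49 = 103.56 Wh
Step 2: t = E_discharge / P = 103.56 / 124.97 = 0.8287 hr

0.8287 hr


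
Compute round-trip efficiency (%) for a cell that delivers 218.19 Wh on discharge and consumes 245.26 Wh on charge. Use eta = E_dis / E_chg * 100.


Round-trip efficiency = 218.19/245.26 * 100% = 88.96%

88.96%


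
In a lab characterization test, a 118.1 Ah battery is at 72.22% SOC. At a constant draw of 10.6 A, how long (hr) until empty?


Step 1: remaining = SOC/100 * C_total = 72.22/100 * 118.1 = 85.292 Ah
Step 2: t = remaining / I = 85.292 / 10.6 = 8.046 hr

8.046 hr


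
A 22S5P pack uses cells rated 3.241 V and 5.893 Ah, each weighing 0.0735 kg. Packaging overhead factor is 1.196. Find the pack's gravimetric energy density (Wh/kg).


Step 1: V_pack = 22 * 3.241 = 71.302 V
Step 2: C_pack = 5 * 5.893 = 29.465 Ah
Step 3: E_pack = V_pack * C_pack = 71.302 * 29.465 = 2100.9 Wh
Step 4: m_pack = 22 * 5 * 0.0735 * 1.196 = 9.6697 kg
Step 5: ED = E_pack / m_pack = 2100.9 / 9.6697 = 217.3 Wh/kg

217.3 Wh/kg


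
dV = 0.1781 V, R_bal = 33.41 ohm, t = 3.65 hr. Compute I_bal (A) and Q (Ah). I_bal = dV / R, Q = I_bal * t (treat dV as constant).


I_bal = dV / R = 0.1781 / 33.41 = 0.0053307 A
Q = I_bal * t = 0.0053307 * 3.65 = 0.01946 Ah

I=0.0053307 A, Q=0.01946 Ah


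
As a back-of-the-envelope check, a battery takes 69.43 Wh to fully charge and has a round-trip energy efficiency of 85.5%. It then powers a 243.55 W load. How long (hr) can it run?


Step 1: E_discharge = eta/100 * E_charge = 85.5/100 * 69.43 = 59.363 Wh
Step 2: t = E_discharge / P = 59.363 / 243.55 = 0.2437 hr

0.2437 hr


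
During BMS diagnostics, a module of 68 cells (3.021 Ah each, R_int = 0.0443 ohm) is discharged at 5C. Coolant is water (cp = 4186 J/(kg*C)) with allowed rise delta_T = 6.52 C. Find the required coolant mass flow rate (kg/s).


Step 1: I = 5 * 3.021 = 15.105 A
Step 2: Q_cell = I^2 * R = 15.105^2 * 0.0443 = 10.108 W
Step 3: Q_total = 68 * 10.108 = 687.34 W
Step 4: m_dot = Q_total / (cp * dT) = 687.34 / (4186 * 6.52) = 0.02518 kg/s

0.02518 kg/s


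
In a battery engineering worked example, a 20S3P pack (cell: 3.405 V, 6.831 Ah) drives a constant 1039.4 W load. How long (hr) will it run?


Step 1: E_pack = Ns * V_cell * Np * C_cell = 20 * 3.405 * 3 * 6.831 = 1395.6 Wh
Step 2: t = E_pack / P = 1395.6 / 1039.4 = 1.343 hr

1.343 hr


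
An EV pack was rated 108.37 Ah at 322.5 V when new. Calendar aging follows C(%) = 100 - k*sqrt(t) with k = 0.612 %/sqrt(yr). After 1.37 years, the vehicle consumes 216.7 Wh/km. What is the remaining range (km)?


Step 1: capacity retention = 100 - 0.612 * sqrt(1.37) = 100 - 0.612 * 1.1705 = 99.284%
Step 2: C_now = 108.37 * 99.284/100 = 107.59 Ah
Step 3: E_pack = V * C_now = 322.5 * 107.59 = 34698 Wh
Step 4: range = E_pack / consumption = 34698 / 216.7 = 160.1 km

160.1 km


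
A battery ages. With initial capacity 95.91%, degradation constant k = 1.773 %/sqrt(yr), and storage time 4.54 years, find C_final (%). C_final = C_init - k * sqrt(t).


sqrt(t) = sqrt(4.54) = 2.1307
C_final = 95.91 - 1.773 * 2.1307 = 92.13%

92.13%


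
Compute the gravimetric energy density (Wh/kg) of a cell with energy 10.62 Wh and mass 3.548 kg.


ED = E / m = 10.62 / 3.548 = 2.993 Wh/kg

2.993 Wh/kg


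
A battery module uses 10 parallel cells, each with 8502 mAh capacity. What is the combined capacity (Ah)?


Convert: C_cell = 8502 mAh = 8.502 Ah
C_total = 10 * 8.502 = 85.02 Ah

85.02 Ah


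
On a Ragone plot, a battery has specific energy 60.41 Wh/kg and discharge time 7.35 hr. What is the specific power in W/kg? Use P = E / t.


P_specific = E / t = 60.41 / 7.35 = 8.219 W/kg

8.219 W/kg


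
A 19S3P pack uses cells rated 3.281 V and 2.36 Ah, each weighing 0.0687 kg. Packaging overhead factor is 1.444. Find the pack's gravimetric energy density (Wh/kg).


Step 1: V_pack = 19 * 3.281 = 62.339 V
Step 2: C_pack = 3 * 2.36 = 7.08 Ah
Step 3: E_pack = V_pack * C_pack = 62.339 * 7.08 = 441.36 Wh
Step 4: m_pack = 19 * 3 * 0.0687 * 1.444 = 5.6546 kg
Step 5: ED = E_pack / m_pack = 441.36 / 5.6546 = 78.05 Wh/kg

78.05 Wh/kg


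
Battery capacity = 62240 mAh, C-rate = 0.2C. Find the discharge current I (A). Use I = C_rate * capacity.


Convert: capacity = 62240 mAh = 62.24 Ah
I = C_rate * capacity = 0.2 * 62.24 = 12.448 A

12.448 A


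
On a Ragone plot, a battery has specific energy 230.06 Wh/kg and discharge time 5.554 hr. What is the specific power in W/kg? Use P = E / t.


P_specific = E / t = 230.06 / 5.554 = 41.42 W/kg

41.42 W/kg


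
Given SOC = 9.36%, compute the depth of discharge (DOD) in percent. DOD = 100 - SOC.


Complement of SOC: DOD = 100% - 9.36% = 90.64%

90.64%


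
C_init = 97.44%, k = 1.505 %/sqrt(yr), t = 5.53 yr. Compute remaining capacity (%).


sqrt(t) = sqrt(5.53) = 2.3516
C_final = 97.44 - 1.505 * 2.3516 = 93.90%

93.90%


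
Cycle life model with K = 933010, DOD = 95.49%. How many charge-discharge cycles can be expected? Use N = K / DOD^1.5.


Step 1: DOD^1.5 = 95.49^1.5 = 933.12
Step 2: N = 933010 / 933.12 = 999.9 cycles

999.9 cycles


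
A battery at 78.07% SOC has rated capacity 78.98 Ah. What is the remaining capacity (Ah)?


remaining = SOC / 100 * total = 78.07 / 100 * 78.98 = 61.66 Ah

61.66 Ah


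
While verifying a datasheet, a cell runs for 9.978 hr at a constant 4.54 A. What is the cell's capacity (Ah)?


C = I * t = 4.54 * 9.978 = 45.30 Ah

45.30 Ah


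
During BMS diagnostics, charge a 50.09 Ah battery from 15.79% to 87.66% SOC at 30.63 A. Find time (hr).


delta_Ah = 50.09 * (87.66 - 15.79) / 100 = 36 Ah
t = delta_Ah / I = 36 / 30.63 = 1.175 hr

1.175 hr


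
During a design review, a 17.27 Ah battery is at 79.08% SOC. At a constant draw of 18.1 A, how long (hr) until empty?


Step 1: remaining = SOC/100 * C_total = 79.08/100 * 17.27 = 13.657 Ah
Step 2: t = remaining / I = 13.657 / 18.1 = 0.7545 hr

0.7545 hr


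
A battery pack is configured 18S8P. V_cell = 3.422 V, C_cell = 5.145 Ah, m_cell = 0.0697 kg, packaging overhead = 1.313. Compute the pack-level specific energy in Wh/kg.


Step 1: V_pack = 18 * 3.422 = 61.596 V
Step 2: C_pack = 8 * 5.145 = 41.16 Ah
Step 3: E_pack = V_pack * C_pack = 61.596 * 41.16 = 2535.3 Wh
Step 4: m_pack = 18 * 8 * 0.0697 * 1.313 = 13.178 kg
Step 5: ED = E_pack / m_pack = 2535.3 / 13.178 = 192.4 Wh/kg

192.4 Wh/kg


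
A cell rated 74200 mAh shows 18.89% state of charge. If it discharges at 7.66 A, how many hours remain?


Convert: C_total = 74200 mAh = 74.2 Ah
Step 1: remaining = SOC/100 * C_total = 18.89/100 * 74.2 = 14.016 Ah
Step 2: t = remaining / I = 14.016 / 7.66 = 1.830 hr

1.830 hr


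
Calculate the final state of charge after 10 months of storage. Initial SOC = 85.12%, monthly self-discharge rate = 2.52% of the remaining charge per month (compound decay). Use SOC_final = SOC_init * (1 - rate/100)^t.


decay = (1 - 2.52/100)^10 = 0.77474
SOC_final = 85.12 * 0.77474 = 65.95%

65.95%


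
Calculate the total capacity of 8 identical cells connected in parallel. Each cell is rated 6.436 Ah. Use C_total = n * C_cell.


Parallel capacities add: 8 * 6.436 Ah = 51.488 Ah

51.488 Ah


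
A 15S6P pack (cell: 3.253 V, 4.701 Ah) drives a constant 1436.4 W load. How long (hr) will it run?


Step 1: E_pack = Ns * V_cell * Np * C_cell = 15 * 3.253 * 6 * 4.701 = 1376.3 Wh
Step 2: t = E_pack / P = 1376.3 / 1436.4 = 0.9582 hr

0.9582 hr


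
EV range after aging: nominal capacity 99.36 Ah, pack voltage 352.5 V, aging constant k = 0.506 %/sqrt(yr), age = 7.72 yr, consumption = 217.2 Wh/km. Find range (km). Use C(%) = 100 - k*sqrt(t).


Step 1: capacity retention = 100 - 0.506 * sqrt(7.72) = 100 - 0.506 * 2.7785 = 98.594%
Step 2: C_now = 99.36 * 98.594/100 = 97.963 Ah
Step 3: E_pack = V * C_now = 352.5 * 97.963 = 34532 Wh
Step 4: range = E_pack / consumption = 34532 / 217.2 = 159.0 km

159.0 km


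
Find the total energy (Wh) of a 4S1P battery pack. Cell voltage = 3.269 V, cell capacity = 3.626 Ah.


E = Ns * Vcell * Np * Ccell = 4 * 3.269 * 1 * 3.626 = 47.41 Wh

47.41 Wh


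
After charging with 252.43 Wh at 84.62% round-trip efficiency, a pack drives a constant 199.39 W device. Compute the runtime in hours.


Step 1: E_discharge = eta/100 * E_charge = 84.62/100 * 252.43 = 213.61 Wh
Step 2: t = E_discharge / P = 213.61 / 199.39 = 1.071 hr

1.071 hr


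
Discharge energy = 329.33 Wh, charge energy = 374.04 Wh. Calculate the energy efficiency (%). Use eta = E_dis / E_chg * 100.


eta_e = E_dis / E_chg * 100 = 329.33 / 374.04 * 100 = 88.05%

88.05%


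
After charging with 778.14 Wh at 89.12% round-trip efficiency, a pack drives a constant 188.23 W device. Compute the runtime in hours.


Step 1: E_discharge = eta/100 * E_charge = 89.12/100 * 778.14 = 693.48 Wh
Step 2: t = E_discharge / P = 693.48 / 188.23 = 3.684 hr

3.684 hr


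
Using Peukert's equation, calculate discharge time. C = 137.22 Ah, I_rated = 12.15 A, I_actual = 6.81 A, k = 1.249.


t_rated = C / I_rated = 137.22 / 12.15 = 11.294 hr
(I_rated/I)^k = (1.7841)^1.249 = 2.0607
t = t_rated * (I_rated/I)^k = 11.294 * 2.0607 = 23.27 hr

23.27 hr


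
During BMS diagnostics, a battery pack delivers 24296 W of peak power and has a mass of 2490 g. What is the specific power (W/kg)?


Convert: m = 2490 g = 2.49 kg
Specific power = 24296 W / 2.49 kg = 9757 W/kg

9757 W/kg


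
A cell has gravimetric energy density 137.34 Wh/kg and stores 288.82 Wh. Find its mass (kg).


m = E / ED = 288.82 / 137.34 = 2.103 kg

2.103 kg


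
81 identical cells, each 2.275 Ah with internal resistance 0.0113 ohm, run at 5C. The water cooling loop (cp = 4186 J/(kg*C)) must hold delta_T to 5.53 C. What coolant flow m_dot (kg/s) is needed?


Step 1: I = 5 * 2.275 = 11.375 A
Step 2: Q_cell = I^2 * R = 11.375^2 * 0.0113 = 1.4621 W
Step 3: Q_total = 81 * 1.4621 = 118.43 W
Step 4: m_dot = Q_total / (cp * dT) = 118.43 / (4186 * 5.53) = 0.005116 kg/s

0.005116 kg/s


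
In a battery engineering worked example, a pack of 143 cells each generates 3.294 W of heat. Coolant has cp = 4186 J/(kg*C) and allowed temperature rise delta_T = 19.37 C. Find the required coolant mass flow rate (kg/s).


Step 1: Total heat Q = 143 * 3.294 W = 471.04 W
Step 2: denom = cp * dT = 4186 * 19.37 = 81083
Step 3: m_dot = 471.04 / 81083 = 0.005809 kg/s

0.005809 kg/s


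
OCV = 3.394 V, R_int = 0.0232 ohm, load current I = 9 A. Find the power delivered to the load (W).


Step 1: V_terminal = OCV - I*R = 3.394 - 9 * 0.0232 = 3.1852 V
Step 2: P_out = V_terminal * I = 3.1852 * 9 = 28.67 W

28.67 W


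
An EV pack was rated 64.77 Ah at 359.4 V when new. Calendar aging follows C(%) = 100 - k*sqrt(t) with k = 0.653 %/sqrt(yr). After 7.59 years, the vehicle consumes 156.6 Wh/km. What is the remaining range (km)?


Step 1: capacity retention = 100 - 0.653 * sqrt(7.59) = 100 - 0.653 * 2.755 = 98.201%
Step 2: C_now = 64.77 * 98.201/100 = 63.605 Ah
Step 3: E_pack = V * C_now = 359.4 * 63.605 = 22860 Wh
Step 4: range = E_pack / consumption = 22860 / 156.6 = 146.0 km

146.0 km


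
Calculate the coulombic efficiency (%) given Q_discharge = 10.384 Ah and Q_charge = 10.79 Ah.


Coulombic efficiency = 10.384/10.79 * 100% = 96.24%

96.24%


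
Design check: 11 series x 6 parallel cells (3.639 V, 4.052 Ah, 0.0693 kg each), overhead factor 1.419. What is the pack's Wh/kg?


Step 1: V_pack = 11 * 3.639 = 40.029 V
Step 2: C_pack = 6 * 4.052 = 24.312 Ah
Step 3: E_pack = V_pack * C_pack = 40.029 * 24.312 = 973.19 Wh
Step 4: m_pack = 11 * 6 * 0.0693 * 1.419 = 6.4902 kg
Step 5: ED = E_pack / m_pack = 973.19 / 6.4902 = 149.9 Wh/kg

149.9 Wh/kg


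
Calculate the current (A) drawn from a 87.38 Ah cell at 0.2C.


At 0.2C: I = 0.2 * 87.38 Ah = 17.476 A

17.476 A


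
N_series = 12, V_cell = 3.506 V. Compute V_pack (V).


V_pack = n * V_cell = 12 * 3.506 = 42.072 V

42.072 V


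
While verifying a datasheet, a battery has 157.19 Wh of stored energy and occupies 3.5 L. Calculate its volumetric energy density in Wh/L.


Volumetric ED = 157.19 Wh / 3.5 L = 44.91 Wh/L

44.91 Wh/L


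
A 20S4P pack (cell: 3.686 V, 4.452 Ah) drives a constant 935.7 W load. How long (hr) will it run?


Step 1: E_pack = Ns * V_cell * Np * C_cell = 20 * 3.686 * 4 * 4.452 = 1312.8 Wh
Step 2: t = E_pack / P = 1312.8 / 935.7 = 1.403 hr

1.403 hr


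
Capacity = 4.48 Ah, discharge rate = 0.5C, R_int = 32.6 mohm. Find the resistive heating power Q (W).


Convert: R = 32.6 mohm = 0.0326 ohm
Step 1: I = C_rate * capacity = 0.5 * 4.48 = 2.24 A
Step 2: Q = I^2 * R = 2.24^2 * 0.0326 = 5.0176 * 0.0326 = 0.1636 W

0.1636 W


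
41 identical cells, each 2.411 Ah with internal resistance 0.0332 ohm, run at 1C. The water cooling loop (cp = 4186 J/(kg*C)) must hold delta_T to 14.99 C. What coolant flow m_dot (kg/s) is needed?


Step 1: I = 1 * 2.411 = 2.411 A
Step 2: Q_cell = I^2 * R = 2.411^2 * 0.0332 = 0.19299 W
Step 3: Q_total = 41 * 0.19299 = 7.9126 W
Step 4: m_dot = Q_total / (cp * dT) = 7.9126 / (4186 * 14.99) = 1.261e-04 kg/s

1.261e-04 kg/s


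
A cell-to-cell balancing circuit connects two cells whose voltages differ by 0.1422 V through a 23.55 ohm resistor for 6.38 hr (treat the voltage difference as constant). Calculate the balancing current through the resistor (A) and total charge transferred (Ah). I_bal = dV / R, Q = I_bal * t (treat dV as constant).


I_bal = dV / R = 0.1422 / 23.55 = 0.0060382 A
Q = I_bal * t = 0.0060382 * 6.38 = 0.03852 Ah

I=0.0060382 A, Q=0.03852 Ah


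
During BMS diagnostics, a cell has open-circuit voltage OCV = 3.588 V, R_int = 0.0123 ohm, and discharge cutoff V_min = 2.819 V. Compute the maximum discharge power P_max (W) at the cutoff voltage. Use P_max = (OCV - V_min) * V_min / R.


dV = OCV - V_min = 0.769 V (so I_max = dV / R)
P_max = dV * V_min / R = 0.769 * 2.819 / 0.0123 = 176.2 W

176.2 W


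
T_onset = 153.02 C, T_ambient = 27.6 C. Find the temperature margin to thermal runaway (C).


Safety margin = 153.02 C - 27.6 C = 125.42 C

125.42 C


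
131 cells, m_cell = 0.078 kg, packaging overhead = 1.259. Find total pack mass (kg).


m_pack = n * m_cell * overhead = 131 * 0.078 * 1.259 = 12.86 kg

12.86 kg


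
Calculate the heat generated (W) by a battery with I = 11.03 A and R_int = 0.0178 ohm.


I^2 = 121.66
Q = 121.66 * 0.0178 = 2.166 W

2.166 W


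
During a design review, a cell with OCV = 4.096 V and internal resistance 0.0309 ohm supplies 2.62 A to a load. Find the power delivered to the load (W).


Step 1: V_terminal = OCV - I*R = 4.096 - 2.62 * 0.0309 = 4.015 V
Step 2: P_out = V_terminal * I = 4.015 * 2.62 = 10.52 W

10.52 W


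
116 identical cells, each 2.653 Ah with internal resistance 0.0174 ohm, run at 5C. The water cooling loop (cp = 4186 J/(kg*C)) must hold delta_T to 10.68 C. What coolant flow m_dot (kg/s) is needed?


Step 1: I = 5 * 2.653 = 13.265 A
Step 2: Q_cell = I^2 * R = 13.265^2 * 0.0174 = 3.0617 W
Step 3: Q_total = 116 * 3.0617 = 355.16 W
Step 4: m_dot = Q_total / (cp * dT) = 355.16 / (4186 * 10.68) = 0.007944 kg/s

0.007944 kg/s


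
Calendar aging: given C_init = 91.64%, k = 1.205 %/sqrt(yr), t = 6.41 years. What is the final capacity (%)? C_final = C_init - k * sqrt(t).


Step 1: sqrt(6.41 yr) = 2.5318
Step 2: drop = 1.205 * 2.5318 = 3.0508
Step 3: C_final = 91.64 - 3.0508 = 88.59%

88.59%


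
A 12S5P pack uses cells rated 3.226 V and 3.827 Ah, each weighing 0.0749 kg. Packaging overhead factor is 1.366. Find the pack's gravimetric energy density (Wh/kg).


Step 1: V_pack = 12 * 3.226 = 38.712 V
Step 2: C_pack = 5 * 3.827 = 19.135 Ah
Step 3: E_pack = V_pack * C_pack = 38.712 * 19.135 = 740.75 Wh
Step 4: m_pack = 12 * 5 * 0.0749 * 1.366 = 6.1388 kg
Step 5: ED = E_pack / m_pack = 740.75 / 6.1388 = 120.7 Wh/kg

120.7 Wh/kg


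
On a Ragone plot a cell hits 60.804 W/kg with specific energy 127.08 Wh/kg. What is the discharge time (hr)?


t = E / P = 127.08 / 60.804 = 2.090 hr

2.090 hr


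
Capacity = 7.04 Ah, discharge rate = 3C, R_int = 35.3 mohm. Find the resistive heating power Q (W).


Convert: R = 35.3 mohm = 0.0353 ohm
Step 1: I = C_rate * capacity = 3 * 7.04 = 21.12 A
Step 2: Q = I^2 * R = 21.12^2 * 0.0353 = 446.05 * 0.0353 = 15.75 W

15.75 W


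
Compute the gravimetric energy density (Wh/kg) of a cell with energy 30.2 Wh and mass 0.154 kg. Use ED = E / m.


Specific energy = 30.2 Wh / 0.154 kg = 196.1 Wh/kg

196.1 Wh/kg


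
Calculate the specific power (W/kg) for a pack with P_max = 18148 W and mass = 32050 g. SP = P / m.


Convert: m = 32050 g = 32.05 kg
SP = P / m = 18148 / 32.05 = 566.2 W/kg

566.2 W/kg


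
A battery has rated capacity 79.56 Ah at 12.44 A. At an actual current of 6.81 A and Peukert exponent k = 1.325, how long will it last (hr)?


t_rated = C / I_rated = 79.56 / 12.44 = 6.3955 hr
(I_rated/I)^k = (1.8267)^1.325 = 2.2218
t = t_rated * (I_rated/I)^k = 6.3955 * 2.2218 = 14.21 hr

14.21 hr


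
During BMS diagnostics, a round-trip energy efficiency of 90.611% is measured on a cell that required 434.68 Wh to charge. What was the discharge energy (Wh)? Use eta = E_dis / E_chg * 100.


E_dis = eta/100 * E_chg = 90.611/100 * 434.68 = 393.9 Wh

393.9 Wh


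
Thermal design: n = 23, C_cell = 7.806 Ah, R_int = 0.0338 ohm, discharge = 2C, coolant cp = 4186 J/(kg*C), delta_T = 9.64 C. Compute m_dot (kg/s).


Step 1: I = 2 * 7.806 = 15.612 A
Step 2: Q_cell = I^2 * R = 15.612^2 * 0.0338 = 8.2382 W
Step 3: Q_total = 23 * 8.2382 = 189.48 W
Step 4: m_dot = Q_total / (cp * dT) = 189.48 / (4186 * 9.64) = 0.004696 kg/s

0.004696 kg/s


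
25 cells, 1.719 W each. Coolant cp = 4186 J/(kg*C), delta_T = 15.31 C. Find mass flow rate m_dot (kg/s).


Step 1: Total heat Q = 25 * 1.719 W = 42.975 W
Step 2: denom = cp * dT = 4186 * 15.31 = 64088
Step 3: m_dot = 42.975 / 64088 = 6.706e-04 kg/s

6.706e-04 kg/s


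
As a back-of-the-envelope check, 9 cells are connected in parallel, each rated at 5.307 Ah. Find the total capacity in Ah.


Parallel capacities add: 9 * 5.307 Ah = 47.763 Ah

47.763 Ah


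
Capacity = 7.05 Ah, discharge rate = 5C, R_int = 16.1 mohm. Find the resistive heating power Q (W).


Convert: R = 16.1 mohm = 0.0161 ohm
Step 1: I = C_rate * capacity = 5 * 7.05 = 35.25 A
Step 2: Q = I^2 * R = 35.25^2 * 0.0161 = 1242.6 * 0.0161 = 20.01 W

20.01 W


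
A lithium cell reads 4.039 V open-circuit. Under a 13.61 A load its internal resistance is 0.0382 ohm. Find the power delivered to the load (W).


Step 1: V_terminal = OCV - I*R = 4.039 - 13.61 * 0.0382 = 3.5191 V
Step 2: P_out = V_terminal * I = 3.5191 * 13.61 = 47.89 W

47.89 W


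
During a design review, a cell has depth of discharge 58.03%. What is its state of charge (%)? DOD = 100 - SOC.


SOC = 100 - DOD = 100 - 58.03 = 41.97%

41.97%


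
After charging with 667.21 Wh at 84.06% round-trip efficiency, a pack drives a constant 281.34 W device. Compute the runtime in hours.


Step 1: E_discharge = eta/100 * E_charge = 84.06/100 * 667.21 = 560.86 Wh
Step 2: t = E_discharge / P = 560.86 / 281.34 = 1.994 hr

1.994 hr


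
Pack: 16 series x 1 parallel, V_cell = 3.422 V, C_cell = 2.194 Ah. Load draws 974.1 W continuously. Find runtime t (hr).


Step 1: E_pack = Ns * V_cell * Np * C_cell = 16 * 3.422 * 1 * 2.194 = 120.13 Wh
Step 2: t = E_pack / P = 120.13 / 974.1 = 0.1233 hr

0.1233 hr


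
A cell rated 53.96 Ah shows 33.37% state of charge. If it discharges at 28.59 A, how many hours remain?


Step 1: remaining = SOC/100 * C_total = 33.37/100 * 53.96 = 18.006 Ah
Step 2: t = remaining / I = 18.006 / 28.59 = 0.6298 hr

0.6298 hr


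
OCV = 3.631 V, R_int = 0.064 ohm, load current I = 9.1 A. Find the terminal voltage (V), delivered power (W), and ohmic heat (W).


Step 1: V_terminal = OCV - I*R = 3.631 - 9.1 * 0.064 = 3.0486 V
Step 2: P_out = V_terminal * I = 3.0486 * 9.1 = 27.74 W
Step 3: Q = I^2 * R = 9.1^2 * 0.064 = 5.300 W

V=3.0486 V, P=27.74 W, Q=5.300 W


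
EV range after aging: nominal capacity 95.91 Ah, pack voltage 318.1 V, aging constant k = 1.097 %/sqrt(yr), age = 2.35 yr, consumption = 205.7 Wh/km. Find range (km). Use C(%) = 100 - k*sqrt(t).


Step 1: capacity retention = 100 - 1.097 * sqrt(2.35) = 100 - 1.097 * 1.533 = 98.318%
Step 2: C_now = 95.91 * 98.318/100 = 94.297 Ah
Step 3: E_pack = V * C_now = 318.1 * 94.297 = 29996 Wh
Step 4: range = E_pack / consumption = 29996 / 205.7 = 145.8 km

145.8 km


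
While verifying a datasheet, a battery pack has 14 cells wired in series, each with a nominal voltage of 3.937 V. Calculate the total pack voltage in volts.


With 14 cells in series at 3.937 V each, V_pack = 55.118 V

55.118 V


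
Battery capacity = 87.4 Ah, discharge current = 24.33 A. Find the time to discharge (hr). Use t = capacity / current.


t = capacity / current = 87.4 / 24.33 = 3.592 hr

3.592 hr


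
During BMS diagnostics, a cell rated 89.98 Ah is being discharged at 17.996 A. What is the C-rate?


Rearranging: C_rate = 17.996 / 89.98 = 0.2C

0.2C


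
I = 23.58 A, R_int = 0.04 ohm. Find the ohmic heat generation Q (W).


I^2 = 556.02
Q = 556.02 * 0.04 = 22.24 W

22.24 W


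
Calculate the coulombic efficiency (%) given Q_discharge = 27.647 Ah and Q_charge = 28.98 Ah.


Coulombic efficiency = 27.647/28.98 * 100% = 95.40%

95.40%


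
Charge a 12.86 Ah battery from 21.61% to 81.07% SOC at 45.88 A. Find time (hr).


delta_Ah = 12.86 * (81.07 - 21.61) / 100 = 7.6466 Ah
t = delta_Ah / I = 7.6466 / 45.88 = 0.1667 hr

0.1667 hr


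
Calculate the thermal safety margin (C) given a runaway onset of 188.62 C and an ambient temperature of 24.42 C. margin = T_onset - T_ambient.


Safety margin = 188.62 C - 24.42 C = 164.2 C

164.2 C


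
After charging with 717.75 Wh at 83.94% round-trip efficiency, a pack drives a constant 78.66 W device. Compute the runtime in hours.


Step 1: E_discharge = eta/100 * E_charge = 83.94/100 * 717.75 = 602.48 Wh
Step 2: t = E_discharge / P = 602.48 / 78.66 = 7.659 hr

7.659 hr


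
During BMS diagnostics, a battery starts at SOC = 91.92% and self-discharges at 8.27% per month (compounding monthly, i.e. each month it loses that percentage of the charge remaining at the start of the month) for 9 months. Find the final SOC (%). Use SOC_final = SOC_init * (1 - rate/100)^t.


decay = (1 - 8.27/100)^9 = 0.45984
SOC_final = 91.92 * 0.45984 = 42.27%

42.27%


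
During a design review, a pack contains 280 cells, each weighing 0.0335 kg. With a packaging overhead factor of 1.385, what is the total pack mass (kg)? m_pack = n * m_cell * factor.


Cell mass sum = 280 * 0.0335 = 9.38 kg
With overhead 1.385: m_pack = 9.38 * 1.385 = 12.99 kg

12.99 kg


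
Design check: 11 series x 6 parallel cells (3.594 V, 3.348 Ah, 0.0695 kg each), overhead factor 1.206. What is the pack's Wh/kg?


Step 1: V_pack = 11 * 3.594 = 39.534 V
Step 2: C_pack = 6 * 3.348 = 20.088 Ah
Step 3: E_pack = V_pack * C_pack = 39.534 * 20.088 = 794.16 Wh
Step 4: m_pack = 11 * 6 * 0.0695 * 1.206 = 5.5319 kg
Step 5: ED = E_pack / m_pack = 794.16 / 5.5319 = 143.6 Wh/kg

143.6 Wh/kg
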